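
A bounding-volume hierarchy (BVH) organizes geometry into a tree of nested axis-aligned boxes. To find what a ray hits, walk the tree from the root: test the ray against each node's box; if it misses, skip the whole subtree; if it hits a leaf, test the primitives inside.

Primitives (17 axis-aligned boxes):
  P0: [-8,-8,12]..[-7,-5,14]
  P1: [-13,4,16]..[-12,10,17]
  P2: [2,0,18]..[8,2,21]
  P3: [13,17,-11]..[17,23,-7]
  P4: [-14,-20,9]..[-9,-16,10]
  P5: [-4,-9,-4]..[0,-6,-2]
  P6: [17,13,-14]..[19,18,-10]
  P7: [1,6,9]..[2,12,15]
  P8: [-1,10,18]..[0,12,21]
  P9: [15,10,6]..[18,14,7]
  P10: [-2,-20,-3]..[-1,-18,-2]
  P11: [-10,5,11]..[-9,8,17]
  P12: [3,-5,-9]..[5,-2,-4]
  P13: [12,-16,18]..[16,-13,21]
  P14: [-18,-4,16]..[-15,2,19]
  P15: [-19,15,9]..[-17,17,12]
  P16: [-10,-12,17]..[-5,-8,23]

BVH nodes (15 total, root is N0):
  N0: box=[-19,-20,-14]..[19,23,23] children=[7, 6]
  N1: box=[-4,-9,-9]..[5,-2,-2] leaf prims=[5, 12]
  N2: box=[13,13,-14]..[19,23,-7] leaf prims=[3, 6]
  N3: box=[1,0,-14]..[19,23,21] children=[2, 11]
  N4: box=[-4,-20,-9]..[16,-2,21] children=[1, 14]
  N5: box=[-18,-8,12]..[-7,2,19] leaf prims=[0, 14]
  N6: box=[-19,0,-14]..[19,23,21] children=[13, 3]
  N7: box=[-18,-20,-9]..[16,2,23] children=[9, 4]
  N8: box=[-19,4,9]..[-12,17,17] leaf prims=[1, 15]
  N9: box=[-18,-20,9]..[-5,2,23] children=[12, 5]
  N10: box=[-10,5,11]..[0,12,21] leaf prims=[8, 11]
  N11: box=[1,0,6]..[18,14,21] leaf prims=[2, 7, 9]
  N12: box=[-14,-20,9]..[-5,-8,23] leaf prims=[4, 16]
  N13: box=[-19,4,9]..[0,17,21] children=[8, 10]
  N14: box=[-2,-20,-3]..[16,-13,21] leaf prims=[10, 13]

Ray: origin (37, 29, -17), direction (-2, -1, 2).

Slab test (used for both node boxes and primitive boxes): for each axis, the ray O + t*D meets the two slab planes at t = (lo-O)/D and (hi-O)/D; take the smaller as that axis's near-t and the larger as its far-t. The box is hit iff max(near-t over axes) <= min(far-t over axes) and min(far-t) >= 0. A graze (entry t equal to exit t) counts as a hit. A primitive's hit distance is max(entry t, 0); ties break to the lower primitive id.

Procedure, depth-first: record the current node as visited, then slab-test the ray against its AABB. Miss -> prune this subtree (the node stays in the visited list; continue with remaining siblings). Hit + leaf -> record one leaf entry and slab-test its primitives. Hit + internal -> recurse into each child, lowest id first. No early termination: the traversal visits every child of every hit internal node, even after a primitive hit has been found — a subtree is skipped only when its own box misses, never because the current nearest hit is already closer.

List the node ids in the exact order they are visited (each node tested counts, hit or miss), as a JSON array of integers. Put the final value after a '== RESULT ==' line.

Traverse from the root:
N0 x:[9,28] y:[6,49] z:[3/2,20] -> hit [9,20], descend [6, 7]
  N6 x:[9,28] y:[6,29] z:[3/2,19] -> hit [9,19], descend [3, 13]
    N3 x:[9,18] y:[6,29] z:[3/2,19] -> hit [9,18], descend [2, 11]
      N2 x:[9,12] y:[6,16] z:[3/2,5] -> miss, prune
      N11 x:[19/2,18] y:[15,29] z:[23/2,19] -> hit [15,18] leaf, test {P2(miss), P7(miss), P9(miss)}
    N13 x:[37/2,28] y:[12,25] z:[13,19] -> hit [37/2,19], descend [8, 10]
      N8 x:[49/2,28] y:[12,25] z:[13,17] -> miss, prune
      N10 x:[37/2,47/2] y:[17,24] z:[14,19] -> hit [37/2,19] leaf, test {P8@t=37/2, P11(miss)}
  N7 x:[21/2,55/2] y:[27,49] z:[4,20] -> miss, prune

order=[0, 6, 3, 2, 11, 13, 8, 10, 7]  |boxes|=9  |leaves|=2  hit=P8

== RESULT ==
[0, 6, 3, 2, 11, 13, 8, 10, 7]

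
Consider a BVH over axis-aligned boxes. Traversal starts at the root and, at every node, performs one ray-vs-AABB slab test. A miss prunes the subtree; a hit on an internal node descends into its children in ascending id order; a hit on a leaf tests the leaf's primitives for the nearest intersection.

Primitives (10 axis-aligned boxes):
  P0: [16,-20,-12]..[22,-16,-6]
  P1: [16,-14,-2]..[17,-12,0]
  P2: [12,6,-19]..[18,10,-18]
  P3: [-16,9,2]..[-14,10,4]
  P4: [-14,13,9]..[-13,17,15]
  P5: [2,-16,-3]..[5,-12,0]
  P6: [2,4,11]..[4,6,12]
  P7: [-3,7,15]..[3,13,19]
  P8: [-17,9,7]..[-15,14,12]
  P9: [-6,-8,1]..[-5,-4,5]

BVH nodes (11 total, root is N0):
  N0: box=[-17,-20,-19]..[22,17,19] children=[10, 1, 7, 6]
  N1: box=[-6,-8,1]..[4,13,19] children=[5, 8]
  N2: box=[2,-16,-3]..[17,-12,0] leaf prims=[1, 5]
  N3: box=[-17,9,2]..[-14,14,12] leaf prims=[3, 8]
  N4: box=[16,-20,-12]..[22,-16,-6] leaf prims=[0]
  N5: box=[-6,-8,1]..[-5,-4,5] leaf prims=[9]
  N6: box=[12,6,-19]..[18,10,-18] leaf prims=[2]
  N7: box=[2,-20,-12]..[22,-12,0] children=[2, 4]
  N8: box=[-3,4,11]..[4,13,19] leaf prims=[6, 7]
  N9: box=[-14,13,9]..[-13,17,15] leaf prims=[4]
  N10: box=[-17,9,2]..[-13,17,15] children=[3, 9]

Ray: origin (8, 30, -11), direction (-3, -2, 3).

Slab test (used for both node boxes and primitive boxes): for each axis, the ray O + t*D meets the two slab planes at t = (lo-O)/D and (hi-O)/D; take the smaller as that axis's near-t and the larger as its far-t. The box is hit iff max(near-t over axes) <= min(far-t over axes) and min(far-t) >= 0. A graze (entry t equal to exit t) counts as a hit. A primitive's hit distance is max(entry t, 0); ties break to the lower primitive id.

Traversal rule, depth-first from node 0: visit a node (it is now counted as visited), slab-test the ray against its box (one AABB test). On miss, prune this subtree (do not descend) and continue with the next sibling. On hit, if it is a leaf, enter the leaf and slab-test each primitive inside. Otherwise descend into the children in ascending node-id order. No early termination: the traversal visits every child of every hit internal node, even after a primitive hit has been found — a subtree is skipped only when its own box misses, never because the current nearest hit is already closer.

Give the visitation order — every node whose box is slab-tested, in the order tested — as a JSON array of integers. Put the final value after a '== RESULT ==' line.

Trace the traversal:
N0 x:[-14/3,25/3] y:[13/2,25] z:[-8/3,10] -> hit [13/2,25/3], descend [1, 6, 7, 10]
  N1 x:[4/3,14/3] y:[17/2,19] z:[4,10] -> miss, prune
  N6 x:[-10/3,-4/3] y:[10,12] z:[-8/3,-7/3] -> miss, prune
  N7 x:[-14/3,2] y:[21,25] z:[-1/3,11/3] -> miss, prune
  N10 x:[7,25/3] y:[13/2,21/2] z:[13/3,26/3] -> hit [7,25/3], descend [3, 9]
    N3 x:[22/3,25/3] y:[8,21/2] z:[13/3,23/3] -> miss, prune
    N9 x:[7,22/3] y:[13/2,17/2] z:[20/3,26/3] -> hit [7,22/3] leaf, test {P4@t=7}

order=[0, 1, 6, 7, 10, 3, 9]  |boxes|=7  |leaves|=1  hit=P4

== RESULT ==
[0, 1, 6, 7, 10, 3, 9]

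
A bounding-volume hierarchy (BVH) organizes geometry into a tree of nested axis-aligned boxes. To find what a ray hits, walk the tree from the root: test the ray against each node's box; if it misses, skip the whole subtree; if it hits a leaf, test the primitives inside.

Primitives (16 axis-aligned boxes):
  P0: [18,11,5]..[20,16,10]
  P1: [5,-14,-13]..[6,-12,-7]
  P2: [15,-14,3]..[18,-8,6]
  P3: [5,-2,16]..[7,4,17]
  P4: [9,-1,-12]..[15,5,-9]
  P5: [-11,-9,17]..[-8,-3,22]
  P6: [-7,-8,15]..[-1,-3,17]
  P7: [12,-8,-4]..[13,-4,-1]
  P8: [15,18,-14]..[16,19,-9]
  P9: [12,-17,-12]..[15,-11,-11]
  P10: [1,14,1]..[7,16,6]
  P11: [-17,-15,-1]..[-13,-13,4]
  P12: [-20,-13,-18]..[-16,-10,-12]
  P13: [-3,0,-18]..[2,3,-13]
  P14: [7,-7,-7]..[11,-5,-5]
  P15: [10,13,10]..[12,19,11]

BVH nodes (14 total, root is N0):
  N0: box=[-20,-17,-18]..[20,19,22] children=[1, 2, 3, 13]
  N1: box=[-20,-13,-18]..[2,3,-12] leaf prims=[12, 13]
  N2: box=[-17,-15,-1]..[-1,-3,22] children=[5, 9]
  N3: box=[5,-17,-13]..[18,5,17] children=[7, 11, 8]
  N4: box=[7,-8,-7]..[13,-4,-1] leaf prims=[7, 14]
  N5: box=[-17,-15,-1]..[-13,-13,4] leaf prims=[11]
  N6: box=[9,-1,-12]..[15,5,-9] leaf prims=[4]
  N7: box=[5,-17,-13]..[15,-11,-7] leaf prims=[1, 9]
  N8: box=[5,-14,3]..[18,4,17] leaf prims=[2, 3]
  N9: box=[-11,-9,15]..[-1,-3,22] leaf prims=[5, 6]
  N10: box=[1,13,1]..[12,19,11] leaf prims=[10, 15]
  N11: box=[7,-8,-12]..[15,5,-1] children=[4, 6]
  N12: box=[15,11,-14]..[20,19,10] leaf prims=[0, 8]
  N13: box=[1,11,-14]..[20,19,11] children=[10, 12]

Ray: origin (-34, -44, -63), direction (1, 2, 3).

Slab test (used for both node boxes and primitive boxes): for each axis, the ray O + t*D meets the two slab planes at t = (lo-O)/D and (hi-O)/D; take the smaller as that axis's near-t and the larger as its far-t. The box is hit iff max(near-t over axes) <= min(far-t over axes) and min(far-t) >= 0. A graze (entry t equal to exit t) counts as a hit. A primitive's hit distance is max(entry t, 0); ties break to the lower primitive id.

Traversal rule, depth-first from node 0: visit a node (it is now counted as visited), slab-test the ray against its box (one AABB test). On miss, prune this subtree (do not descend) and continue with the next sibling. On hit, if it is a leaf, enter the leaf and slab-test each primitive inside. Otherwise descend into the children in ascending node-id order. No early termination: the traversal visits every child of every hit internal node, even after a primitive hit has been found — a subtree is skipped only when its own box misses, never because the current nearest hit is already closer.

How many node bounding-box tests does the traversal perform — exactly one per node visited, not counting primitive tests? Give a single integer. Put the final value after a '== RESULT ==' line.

Traverse from the root:
N0 x:[14,54] y:[27/2,63/2] z:[15,85/3] -> hit [15,85/3], descend [1, 2, 3, 13]
  N1 x:[14,36] y:[31/2,47/2] z:[15,17] -> hit [31/2,17] leaf, test {P12@t=31/2, P13(miss)}
  N2 x:[17,33] y:[29/2,41/2] z:[62/3,85/3] -> miss, prune
  N3 x:[39,52] y:[27/2,49/2] z:[50/3,80/3] -> miss, prune
  N13 x:[35,54] y:[55/2,63/2] z:[49/3,74/3] -> miss, prune

Visited [0, 1, 2, 3, 13]. Tests: 5 box, 1 leaf. Nearest: P12.

== RESULT ==
5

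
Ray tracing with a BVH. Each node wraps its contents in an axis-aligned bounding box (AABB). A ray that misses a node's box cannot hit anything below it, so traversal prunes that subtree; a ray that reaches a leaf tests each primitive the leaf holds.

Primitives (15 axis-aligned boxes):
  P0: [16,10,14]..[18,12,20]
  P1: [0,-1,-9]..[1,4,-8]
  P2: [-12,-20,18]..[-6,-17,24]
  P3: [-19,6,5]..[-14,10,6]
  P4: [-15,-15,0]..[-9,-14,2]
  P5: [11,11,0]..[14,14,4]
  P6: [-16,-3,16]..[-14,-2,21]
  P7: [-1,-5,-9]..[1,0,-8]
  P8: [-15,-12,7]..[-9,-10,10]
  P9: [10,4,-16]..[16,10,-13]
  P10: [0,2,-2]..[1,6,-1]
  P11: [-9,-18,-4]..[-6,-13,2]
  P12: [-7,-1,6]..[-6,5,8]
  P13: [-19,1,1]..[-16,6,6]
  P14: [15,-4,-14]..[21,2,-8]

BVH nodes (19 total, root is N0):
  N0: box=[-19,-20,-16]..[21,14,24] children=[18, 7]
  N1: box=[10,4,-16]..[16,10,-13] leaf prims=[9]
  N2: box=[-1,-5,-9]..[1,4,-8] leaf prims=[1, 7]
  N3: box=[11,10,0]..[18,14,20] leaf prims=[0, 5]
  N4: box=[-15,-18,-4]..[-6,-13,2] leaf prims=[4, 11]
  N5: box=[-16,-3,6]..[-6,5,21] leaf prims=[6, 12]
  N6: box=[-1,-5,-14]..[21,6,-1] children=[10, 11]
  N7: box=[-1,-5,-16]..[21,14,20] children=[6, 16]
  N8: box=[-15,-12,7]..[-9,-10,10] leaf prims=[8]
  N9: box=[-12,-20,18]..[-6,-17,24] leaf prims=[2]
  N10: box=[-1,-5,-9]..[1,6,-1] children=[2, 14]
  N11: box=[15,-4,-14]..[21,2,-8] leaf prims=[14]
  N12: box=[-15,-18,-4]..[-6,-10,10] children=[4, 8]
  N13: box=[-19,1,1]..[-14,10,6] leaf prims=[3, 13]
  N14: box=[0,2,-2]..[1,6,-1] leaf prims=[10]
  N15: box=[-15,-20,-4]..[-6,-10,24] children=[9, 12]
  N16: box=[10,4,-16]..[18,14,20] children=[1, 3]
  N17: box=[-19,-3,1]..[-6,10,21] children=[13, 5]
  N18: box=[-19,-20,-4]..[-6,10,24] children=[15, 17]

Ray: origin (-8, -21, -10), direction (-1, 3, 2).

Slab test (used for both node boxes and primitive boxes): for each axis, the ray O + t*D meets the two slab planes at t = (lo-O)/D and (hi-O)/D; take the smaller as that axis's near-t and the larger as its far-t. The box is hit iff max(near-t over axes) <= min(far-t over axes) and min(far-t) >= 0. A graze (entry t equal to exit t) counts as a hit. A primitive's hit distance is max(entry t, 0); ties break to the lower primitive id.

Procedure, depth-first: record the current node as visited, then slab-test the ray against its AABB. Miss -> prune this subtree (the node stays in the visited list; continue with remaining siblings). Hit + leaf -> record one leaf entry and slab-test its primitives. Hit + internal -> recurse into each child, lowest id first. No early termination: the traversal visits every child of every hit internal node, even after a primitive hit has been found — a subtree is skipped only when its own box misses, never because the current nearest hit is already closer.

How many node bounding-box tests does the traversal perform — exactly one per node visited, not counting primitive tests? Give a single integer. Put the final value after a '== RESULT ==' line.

Traverse from the root:
N0 x:[-29,11] y:[1/3,35/3] z:[-3,17] -> hit [1/3,11], descend [7, 18]
  N7 x:[-29,-7] y:[16/3,35/3] z:[-3,15] -> miss, prune
  N18 x:[-2,11] y:[1/3,31/3] z:[3,17] -> hit [3,31/3], descend [15, 17]
    N15 x:[-2,7] y:[1/3,11/3] z:[3,17] -> hit [3,11/3], descend [9, 12]
      N9 x:[-2,4] y:[1/3,4/3] z:[14,17] -> miss, prune
      N12 x:[-2,7] y:[1,11/3] z:[3,10] -> hit [3,11/3], descend [4, 8]
        N4 x:[-2,7] y:[1,8/3] z:[3,6] -> miss, prune
        N8 x:[1,7] y:[3,11/3] z:[17/2,10] -> miss, prune
    N17 x:[-2,11] y:[6,31/3] z:[11/2,31/2] -> hit [6,31/3], descend [5, 13]
      N5 x:[-2,8] y:[6,26/3] z:[8,31/2] -> hit [8,8] leaf, test {P6(miss), P12(miss)}
      N13 x:[6,11] y:[22/3,31/3] z:[11/2,8] -> hit [22/3,8] leaf, test {P3(miss), P13@t=8}

Visited [0, 7, 18, 15, 9, 12, 4, 8, 17, 5, 13]. Tests: 11 box, 2 leaf. Nearest: P13.

== RESULT ==
11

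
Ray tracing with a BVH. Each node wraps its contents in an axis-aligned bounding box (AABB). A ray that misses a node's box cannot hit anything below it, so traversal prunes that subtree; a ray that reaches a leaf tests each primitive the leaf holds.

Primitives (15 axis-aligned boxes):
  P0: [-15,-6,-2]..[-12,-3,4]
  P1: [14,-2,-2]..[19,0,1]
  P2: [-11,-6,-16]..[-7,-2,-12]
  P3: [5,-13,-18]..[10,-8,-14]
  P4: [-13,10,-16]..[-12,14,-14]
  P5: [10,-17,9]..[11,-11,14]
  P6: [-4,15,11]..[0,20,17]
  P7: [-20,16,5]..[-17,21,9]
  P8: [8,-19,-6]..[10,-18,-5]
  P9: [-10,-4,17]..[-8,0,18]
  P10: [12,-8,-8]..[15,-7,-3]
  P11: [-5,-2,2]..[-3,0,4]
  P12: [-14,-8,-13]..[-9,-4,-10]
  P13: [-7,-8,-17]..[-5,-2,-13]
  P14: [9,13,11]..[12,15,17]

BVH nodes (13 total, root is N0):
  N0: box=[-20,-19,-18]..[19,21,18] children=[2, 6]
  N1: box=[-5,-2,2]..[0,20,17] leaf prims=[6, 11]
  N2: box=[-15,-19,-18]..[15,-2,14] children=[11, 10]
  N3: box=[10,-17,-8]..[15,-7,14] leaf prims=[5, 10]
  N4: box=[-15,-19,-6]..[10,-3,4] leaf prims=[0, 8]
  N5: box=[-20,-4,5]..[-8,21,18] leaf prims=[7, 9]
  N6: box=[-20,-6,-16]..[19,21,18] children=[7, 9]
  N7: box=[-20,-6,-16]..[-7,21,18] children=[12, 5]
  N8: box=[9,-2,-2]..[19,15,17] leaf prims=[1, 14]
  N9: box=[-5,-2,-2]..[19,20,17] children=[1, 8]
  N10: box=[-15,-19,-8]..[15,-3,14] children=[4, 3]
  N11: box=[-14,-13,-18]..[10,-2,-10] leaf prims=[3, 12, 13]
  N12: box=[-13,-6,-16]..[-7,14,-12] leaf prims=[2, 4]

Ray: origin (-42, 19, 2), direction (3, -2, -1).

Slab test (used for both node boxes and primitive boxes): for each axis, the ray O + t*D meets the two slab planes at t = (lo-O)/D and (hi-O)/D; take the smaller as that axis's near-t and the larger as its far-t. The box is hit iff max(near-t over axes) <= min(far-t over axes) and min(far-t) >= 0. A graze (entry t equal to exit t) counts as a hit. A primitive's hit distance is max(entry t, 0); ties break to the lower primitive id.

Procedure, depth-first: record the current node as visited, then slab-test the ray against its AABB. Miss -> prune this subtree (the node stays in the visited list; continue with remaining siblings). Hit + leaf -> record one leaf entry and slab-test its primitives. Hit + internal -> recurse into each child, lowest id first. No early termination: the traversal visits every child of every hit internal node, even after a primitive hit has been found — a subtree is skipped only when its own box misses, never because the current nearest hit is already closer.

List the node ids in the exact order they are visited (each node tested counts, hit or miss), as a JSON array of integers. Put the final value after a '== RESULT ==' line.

Traverse from the root:
N0 x:[22/3,61/3] y:[-1,19] z:[-16,20] -> hit [22/3,19], descend [2, 6]
  N2 x:[9,19] y:[21/2,19] z:[-12,20] -> hit [21/2,19], descend [10, 11]
    N10 x:[9,19] y:[11,19] z:[-12,10] -> miss, prune
    N11 x:[28/3,52/3] y:[21/2,16] z:[12,20] -> hit [12,16] leaf, test {P3@t=16, P12(miss), P13(miss)}
  N6 x:[22/3,61/3] y:[-1,25/2] z:[-16,18] -> hit [22/3,25/2], descend [7, 9]
    N7 x:[22/3,35/3] y:[-1,25/2] z:[-16,18] -> hit [22/3,35/3], descend [5, 12]
      N5 x:[22/3,34/3] y:[-1,23/2] z:[-16,-3] -> miss, prune
      N12 x:[29/3,35/3] y:[5/2,25/2] z:[14,18] -> miss, prune
    N9 x:[37/3,61/3] y:[-1/2,21/2] z:[-15,4] -> miss, prune

Summary -> nodes [0, 2, 10, 11, 6, 7, 5, 12, 9]; box-tests=9; leaf-entries=1; first=P3

== RESULT ==
[0, 2, 10, 11, 6, 7, 5, 12, 9]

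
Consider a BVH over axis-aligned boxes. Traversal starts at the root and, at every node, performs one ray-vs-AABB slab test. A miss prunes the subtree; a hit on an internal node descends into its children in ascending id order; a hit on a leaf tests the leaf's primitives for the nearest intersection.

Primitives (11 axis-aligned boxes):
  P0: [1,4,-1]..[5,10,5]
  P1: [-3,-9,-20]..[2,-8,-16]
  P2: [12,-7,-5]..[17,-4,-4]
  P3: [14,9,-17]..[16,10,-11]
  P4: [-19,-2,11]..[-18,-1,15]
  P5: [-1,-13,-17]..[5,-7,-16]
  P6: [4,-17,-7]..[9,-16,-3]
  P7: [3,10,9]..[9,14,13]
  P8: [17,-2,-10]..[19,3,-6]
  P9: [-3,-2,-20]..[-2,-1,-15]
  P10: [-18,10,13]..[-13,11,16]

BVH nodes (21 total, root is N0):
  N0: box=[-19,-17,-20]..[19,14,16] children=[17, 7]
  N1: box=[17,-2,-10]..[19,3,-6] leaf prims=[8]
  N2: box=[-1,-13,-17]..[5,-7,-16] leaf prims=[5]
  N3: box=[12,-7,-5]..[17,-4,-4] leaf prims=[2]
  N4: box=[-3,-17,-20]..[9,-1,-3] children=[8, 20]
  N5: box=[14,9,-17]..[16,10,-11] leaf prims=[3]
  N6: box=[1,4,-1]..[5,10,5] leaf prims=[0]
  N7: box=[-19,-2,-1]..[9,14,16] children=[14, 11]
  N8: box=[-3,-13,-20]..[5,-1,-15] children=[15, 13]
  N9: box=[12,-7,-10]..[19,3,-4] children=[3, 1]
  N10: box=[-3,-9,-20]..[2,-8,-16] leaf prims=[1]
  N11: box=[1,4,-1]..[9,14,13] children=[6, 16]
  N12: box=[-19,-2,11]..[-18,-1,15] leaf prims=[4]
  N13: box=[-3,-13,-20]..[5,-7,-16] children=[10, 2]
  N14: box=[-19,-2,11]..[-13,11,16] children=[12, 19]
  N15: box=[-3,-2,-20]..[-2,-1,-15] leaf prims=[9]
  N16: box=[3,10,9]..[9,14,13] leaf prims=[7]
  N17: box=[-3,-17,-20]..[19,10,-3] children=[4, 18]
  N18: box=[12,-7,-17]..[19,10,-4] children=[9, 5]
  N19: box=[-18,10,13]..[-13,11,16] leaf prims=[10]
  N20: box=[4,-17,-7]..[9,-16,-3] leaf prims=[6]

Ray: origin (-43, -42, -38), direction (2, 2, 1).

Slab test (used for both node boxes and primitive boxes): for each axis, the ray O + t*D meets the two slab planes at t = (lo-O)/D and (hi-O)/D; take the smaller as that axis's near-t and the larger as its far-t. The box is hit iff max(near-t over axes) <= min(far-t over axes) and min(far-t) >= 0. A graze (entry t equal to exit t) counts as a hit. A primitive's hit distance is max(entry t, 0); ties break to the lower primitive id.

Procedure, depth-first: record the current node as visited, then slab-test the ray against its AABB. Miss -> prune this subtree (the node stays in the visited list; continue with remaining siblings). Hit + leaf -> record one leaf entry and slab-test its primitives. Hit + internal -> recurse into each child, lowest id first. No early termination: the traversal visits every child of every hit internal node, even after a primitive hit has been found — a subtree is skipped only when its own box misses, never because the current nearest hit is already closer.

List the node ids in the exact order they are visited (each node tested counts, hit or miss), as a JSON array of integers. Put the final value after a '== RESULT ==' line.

Trace the traversal:
N0 x:[12,31] y:[25/2,28] z:[18,54] -> hit [18,28], descend [7, 17]
  N7 x:[12,26] y:[20,28] z:[37,54] -> miss, prune
  N17 x:[20,31] y:[25/2,26] z:[18,35] -> hit [20,26], descend [4, 18]
    N4 x:[20,26] y:[25/2,41/2] z:[18,35] -> hit [20,41/2], descend [8, 20]
      N8 x:[20,24] y:[29/2,41/2] z:[18,23] -> hit [20,41/2], descend [13, 15]
        N13 x:[20,24] y:[29/2,35/2] z:[18,22] -> miss, prune
        N15 x:[20,41/2] y:[20,41/2] z:[18,23] -> hit [20,41/2] leaf, test {P9@t=20}
      N20 x:[47/2,26] y:[25/2,13] z:[31,35] -> miss, prune
    N18 x:[55/2,31] y:[35/2,26] z:[21,34] -> miss, prune

Summary -> nodes [0, 7, 17, 4, 8, 13, 15, 20, 18]; box-tests=9; leaf-entries=1; first=P9

== RESULT ==
[0, 7, 17, 4, 8, 13, 15, 20, 18]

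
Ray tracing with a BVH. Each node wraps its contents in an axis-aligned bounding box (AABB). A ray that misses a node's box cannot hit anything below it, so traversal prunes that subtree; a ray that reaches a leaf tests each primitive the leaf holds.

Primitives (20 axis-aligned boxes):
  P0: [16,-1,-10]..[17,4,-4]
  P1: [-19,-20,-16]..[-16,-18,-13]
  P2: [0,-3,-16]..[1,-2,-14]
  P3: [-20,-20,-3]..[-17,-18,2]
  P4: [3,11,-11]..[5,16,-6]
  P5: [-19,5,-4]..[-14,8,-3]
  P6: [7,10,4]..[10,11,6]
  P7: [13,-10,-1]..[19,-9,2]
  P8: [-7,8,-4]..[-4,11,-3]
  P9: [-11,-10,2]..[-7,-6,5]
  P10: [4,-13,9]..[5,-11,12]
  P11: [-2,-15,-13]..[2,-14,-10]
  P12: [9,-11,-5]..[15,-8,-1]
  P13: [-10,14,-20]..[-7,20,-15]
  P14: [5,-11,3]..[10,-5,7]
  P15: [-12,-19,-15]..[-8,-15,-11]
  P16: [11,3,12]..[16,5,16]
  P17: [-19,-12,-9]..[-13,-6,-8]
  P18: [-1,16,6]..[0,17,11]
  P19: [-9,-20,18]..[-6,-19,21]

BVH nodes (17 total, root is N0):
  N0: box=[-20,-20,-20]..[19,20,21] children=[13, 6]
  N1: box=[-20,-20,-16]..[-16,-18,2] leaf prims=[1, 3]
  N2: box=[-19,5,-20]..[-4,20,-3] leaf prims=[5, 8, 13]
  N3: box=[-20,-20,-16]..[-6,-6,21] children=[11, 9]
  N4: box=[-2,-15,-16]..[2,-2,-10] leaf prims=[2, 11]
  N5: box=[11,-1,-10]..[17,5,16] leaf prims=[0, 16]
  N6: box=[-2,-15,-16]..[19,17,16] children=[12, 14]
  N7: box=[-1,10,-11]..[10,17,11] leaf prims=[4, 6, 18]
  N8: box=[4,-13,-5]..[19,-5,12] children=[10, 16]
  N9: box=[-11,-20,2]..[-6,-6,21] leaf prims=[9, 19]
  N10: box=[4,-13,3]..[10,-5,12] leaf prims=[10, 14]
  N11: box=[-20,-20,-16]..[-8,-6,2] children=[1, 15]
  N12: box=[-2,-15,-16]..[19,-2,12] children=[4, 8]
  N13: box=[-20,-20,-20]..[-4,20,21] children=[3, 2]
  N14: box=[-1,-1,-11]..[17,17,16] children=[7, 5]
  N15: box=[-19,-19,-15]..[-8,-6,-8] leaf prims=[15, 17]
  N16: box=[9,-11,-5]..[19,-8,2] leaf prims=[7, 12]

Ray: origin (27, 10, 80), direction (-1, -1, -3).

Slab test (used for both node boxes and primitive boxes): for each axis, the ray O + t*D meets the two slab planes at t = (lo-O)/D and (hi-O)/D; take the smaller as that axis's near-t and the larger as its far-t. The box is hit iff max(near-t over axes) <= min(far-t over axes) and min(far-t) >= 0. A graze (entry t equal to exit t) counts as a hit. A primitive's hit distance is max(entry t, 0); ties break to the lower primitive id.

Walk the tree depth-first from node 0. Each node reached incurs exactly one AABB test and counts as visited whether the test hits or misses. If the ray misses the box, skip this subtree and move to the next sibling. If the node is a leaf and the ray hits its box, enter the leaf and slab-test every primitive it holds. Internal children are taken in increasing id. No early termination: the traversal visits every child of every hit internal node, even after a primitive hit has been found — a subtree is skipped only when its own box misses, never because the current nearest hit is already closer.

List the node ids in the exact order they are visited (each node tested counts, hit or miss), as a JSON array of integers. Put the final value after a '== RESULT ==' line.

Walk:
N0 x:[8,47] y:[-10,30] z:[59/3,100/3] -> hit [59/3,30], descend [6, 13]
  N6 x:[8,29] y:[-7,25] z:[64/3,32] -> hit [64/3,25], descend [12, 14]
    N12 x:[8,29] y:[12,25] z:[68/3,32] -> hit [68/3,25], descend [4, 8]
      N4 x:[25,29] y:[12,25] z:[30,32] -> miss, prune
      N8 x:[8,23] y:[15,23] z:[68/3,85/3] -> hit [68/3,23], descend [10, 16]
        N10 x:[17,23] y:[15,23] z:[68/3,77/3] -> hit [68/3,23] leaf, test {P10@t=68/3, P14(miss)}
        N16 x:[8,18] y:[18,21] z:[26,85/3] -> miss, prune
    N14 x:[10,28] y:[-7,11] z:[64/3,91/3] -> miss, prune
  N13 x:[31,47] y:[-10,30] z:[59/3,100/3] -> miss, prune

9 AABB tests over nodes [0, 6, 12, 4, 8, 10, 16, 14, 13]; 1 leaf entered; closest P10.

== RESULT ==
[0, 6, 12, 4, 8, 10, 16, 14, 13]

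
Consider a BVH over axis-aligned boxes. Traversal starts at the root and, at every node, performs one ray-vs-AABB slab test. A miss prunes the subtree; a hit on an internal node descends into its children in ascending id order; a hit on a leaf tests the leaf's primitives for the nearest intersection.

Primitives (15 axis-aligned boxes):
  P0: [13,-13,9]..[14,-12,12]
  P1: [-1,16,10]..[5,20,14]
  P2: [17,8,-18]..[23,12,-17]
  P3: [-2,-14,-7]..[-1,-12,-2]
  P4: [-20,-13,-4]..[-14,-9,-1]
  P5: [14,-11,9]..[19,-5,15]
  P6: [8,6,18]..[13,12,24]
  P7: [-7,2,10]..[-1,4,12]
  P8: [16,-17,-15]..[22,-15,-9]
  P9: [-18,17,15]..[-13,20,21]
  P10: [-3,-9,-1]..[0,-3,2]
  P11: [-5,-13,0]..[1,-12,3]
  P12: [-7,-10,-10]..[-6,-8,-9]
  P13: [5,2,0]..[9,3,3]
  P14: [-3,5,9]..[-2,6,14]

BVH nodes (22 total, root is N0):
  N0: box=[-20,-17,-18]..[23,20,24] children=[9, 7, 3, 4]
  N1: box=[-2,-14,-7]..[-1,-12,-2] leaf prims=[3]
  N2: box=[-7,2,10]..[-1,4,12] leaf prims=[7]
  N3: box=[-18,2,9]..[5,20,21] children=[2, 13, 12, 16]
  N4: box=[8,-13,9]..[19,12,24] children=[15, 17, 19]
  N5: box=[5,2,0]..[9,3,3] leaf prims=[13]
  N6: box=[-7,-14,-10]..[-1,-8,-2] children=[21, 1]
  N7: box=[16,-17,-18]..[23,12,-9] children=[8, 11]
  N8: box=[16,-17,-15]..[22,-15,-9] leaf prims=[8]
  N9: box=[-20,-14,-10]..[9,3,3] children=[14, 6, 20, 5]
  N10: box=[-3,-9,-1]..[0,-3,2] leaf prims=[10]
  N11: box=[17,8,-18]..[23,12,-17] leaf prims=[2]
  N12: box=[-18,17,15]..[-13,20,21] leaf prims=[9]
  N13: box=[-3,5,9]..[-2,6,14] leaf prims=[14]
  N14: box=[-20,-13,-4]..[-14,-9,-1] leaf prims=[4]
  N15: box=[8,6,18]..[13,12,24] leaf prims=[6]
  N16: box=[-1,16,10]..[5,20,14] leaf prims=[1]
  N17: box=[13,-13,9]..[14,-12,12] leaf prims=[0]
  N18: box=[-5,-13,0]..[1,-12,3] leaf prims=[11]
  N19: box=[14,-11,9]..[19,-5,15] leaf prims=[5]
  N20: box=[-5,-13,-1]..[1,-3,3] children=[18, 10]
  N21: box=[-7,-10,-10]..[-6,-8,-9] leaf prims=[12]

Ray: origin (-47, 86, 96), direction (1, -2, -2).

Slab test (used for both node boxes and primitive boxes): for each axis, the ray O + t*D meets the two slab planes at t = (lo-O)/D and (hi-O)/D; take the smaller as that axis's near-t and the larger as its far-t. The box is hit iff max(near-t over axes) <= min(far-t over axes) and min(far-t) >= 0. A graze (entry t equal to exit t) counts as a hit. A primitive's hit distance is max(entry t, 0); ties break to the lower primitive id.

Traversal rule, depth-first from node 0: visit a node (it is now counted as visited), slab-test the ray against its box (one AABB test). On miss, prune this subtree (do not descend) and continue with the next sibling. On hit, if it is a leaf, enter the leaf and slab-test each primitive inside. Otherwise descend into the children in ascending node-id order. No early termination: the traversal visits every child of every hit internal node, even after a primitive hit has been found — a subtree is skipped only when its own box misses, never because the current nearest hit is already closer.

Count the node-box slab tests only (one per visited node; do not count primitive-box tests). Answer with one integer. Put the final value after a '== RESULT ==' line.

Walk:
N0 x:[27,70] y:[33,103/2] z:[36,57] -> hit [36,103/2], descend [3, 4, 7, 9]
  N3 x:[29,52] y:[33,42] z:[75/2,87/2] -> hit [75/2,42], descend [2, 12, 13, 16]
    N2 x:[40,46] y:[41,42] z:[42,43] -> hit [42,42] leaf, test {P7@t=42}
    N12 x:[29,34] y:[33,69/2] z:[75/2,81/2] -> miss, prune
    N13 x:[44,45] y:[40,81/2] z:[41,87/2] -> miss, prune
    N16 x:[46,52] y:[33,35] z:[41,43] -> miss, prune
  N4 x:[55,66] y:[37,99/2] z:[36,87/2] -> miss, prune
  N7 x:[63,70] y:[37,103/2] z:[105/2,57] -> miss, prune
  N9 x:[27,56] y:[83/2,50] z:[93/2,53] -> hit [93/2,50], descend [5, 6, 14, 20]
    N5 x:[52,56] y:[83/2,42] z:[93/2,48] -> miss, prune
    N6 x:[40,46] y:[47,50] z:[49,53] -> miss, prune
    N14 x:[27,33] y:[95/2,99/2] z:[97/2,50] -> miss, prune
    N20 x:[42,48] y:[89/2,99/2] z:[93/2,97/2] -> hit [93/2,48], descend [10, 18]
      N10 x:[44,47] y:[89/2,95/2] z:[47,97/2] -> hit [47,47] leaf, test {P10@t=47}
      N18 x:[42,48] y:[49,99/2] z:[93/2,48] -> miss, prune

15 AABB tests over nodes [0, 3, 2, 12, 13, 16, 4, 7, 9, 5, 6, 14, 20, 10, 18]; 2 leaves entered; closest P7.

== RESULT ==
15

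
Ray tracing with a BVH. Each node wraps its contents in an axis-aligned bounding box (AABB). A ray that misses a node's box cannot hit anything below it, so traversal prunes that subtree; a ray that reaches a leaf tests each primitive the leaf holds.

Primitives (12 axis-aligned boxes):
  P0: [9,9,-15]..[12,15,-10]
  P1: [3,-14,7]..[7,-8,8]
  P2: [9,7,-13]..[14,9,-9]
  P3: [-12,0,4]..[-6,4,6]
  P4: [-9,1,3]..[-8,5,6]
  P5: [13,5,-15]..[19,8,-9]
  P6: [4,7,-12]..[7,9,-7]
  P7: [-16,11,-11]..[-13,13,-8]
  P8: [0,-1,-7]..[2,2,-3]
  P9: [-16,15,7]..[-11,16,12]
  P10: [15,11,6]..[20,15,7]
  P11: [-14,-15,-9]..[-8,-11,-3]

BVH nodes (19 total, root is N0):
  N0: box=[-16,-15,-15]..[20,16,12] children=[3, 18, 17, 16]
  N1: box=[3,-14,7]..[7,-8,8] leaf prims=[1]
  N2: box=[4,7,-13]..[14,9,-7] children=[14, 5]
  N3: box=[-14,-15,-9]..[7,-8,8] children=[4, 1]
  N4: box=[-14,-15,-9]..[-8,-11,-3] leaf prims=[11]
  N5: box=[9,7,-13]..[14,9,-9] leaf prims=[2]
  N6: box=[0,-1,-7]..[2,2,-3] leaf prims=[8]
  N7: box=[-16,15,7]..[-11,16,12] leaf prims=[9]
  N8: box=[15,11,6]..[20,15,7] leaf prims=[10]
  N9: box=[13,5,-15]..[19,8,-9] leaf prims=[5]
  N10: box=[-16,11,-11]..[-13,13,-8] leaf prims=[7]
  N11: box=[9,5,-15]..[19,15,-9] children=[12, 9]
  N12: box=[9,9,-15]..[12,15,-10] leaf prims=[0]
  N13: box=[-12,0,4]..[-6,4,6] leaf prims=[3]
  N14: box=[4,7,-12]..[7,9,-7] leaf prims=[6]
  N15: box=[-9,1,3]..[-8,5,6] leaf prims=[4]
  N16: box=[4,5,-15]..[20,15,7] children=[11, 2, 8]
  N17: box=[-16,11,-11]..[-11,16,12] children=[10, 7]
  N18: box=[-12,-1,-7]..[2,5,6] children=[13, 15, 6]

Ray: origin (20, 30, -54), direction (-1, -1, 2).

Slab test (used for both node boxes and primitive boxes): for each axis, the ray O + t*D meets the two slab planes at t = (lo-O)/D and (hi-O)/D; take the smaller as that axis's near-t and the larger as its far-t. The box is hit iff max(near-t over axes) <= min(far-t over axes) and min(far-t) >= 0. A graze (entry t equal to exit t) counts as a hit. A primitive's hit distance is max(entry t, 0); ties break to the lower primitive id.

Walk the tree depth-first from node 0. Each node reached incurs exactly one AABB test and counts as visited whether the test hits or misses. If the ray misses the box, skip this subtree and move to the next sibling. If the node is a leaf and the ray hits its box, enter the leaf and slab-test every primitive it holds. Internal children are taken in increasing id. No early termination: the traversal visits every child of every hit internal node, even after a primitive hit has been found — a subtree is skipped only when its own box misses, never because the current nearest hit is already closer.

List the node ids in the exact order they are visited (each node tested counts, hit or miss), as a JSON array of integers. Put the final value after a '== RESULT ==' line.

Traverse from the root:
N0 x:[0,36] y:[14,45] z:[39/2,33] -> hit [39/2,33], descend [3, 16, 17, 18]
  N3 x:[13,34] y:[38,45] z:[45/2,31] -> miss, prune
  N16 x:[0,16] y:[15,25] z:[39/2,61/2] -> miss, prune
  N17 x:[31,36] y:[14,19] z:[43/2,33] -> miss, prune
  N18 x:[18,32] y:[25,31] z:[47/2,30] -> hit [25,30], descend [6, 13, 15]
    N6 x:[18,20] y:[28,31] z:[47/2,51/2] -> miss, prune
    N13 x:[26,32] y:[26,30] z:[29,30] -> hit [29,30] leaf, test {P3@t=29}
    N15 x:[28,29] y:[25,29] z:[57/2,30] -> hit [57/2,29] leaf, test {P4@t=57/2}

Visited [0, 3, 16, 17, 18, 6, 13, 15]. Tests: 8 box, 2 leaf. Nearest: P4.

== RESULT ==
[0, 3, 16, 17, 18, 6, 13, 15]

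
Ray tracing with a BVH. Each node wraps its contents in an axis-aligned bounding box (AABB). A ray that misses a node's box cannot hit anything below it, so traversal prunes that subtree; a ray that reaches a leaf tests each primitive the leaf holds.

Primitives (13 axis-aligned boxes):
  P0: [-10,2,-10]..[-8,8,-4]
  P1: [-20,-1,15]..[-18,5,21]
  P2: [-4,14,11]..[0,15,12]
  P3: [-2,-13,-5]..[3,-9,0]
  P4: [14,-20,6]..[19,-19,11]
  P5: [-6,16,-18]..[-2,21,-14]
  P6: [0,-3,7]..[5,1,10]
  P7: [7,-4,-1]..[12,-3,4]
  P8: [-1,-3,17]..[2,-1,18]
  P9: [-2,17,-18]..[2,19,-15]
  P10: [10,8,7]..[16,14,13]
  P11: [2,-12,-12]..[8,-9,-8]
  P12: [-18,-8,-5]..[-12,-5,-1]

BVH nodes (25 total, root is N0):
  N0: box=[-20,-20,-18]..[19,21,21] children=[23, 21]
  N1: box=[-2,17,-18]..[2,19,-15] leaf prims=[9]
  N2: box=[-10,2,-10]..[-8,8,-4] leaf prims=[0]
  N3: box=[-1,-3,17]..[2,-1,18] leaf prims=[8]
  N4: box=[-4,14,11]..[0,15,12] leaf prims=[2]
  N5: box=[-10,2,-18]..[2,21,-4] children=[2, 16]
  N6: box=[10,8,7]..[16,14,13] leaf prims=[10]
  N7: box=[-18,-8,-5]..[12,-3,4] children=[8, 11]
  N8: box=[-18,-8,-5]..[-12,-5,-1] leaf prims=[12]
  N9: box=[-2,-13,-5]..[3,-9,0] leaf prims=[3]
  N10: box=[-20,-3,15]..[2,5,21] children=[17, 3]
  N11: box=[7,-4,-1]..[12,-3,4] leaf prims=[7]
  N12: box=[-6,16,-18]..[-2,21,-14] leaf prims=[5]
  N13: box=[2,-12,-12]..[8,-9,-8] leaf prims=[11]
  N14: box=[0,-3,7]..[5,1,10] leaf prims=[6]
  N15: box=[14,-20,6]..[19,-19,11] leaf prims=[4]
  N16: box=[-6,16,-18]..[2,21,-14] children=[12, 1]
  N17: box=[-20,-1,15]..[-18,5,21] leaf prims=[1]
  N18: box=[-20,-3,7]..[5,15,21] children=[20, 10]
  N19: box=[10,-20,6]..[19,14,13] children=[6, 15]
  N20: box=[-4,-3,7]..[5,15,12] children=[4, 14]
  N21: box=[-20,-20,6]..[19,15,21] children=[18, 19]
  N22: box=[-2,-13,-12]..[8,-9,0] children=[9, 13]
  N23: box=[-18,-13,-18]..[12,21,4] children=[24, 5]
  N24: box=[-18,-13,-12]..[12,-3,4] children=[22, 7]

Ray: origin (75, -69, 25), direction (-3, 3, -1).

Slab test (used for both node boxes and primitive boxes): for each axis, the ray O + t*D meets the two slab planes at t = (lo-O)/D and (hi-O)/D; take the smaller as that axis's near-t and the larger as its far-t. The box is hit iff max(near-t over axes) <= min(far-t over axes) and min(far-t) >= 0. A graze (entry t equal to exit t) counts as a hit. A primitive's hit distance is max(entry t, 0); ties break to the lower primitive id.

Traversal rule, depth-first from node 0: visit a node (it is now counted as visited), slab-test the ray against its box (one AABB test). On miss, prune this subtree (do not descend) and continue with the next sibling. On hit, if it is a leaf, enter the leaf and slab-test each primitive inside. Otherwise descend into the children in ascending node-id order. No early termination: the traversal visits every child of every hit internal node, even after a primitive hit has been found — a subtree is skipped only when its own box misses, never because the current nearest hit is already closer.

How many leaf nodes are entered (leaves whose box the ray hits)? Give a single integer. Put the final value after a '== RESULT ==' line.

Traverse from the root:
N0 x:[56/3,95/3] y:[49/3,30] z:[4,43] -> hit [56/3,30], descend [21, 23]
  N21 x:[56/3,95/3] y:[49/3,28] z:[4,19] -> hit [56/3,19], descend [18, 19]
    N18 x:[70/3,95/3] y:[22,28] z:[4,18] -> miss, prune
    N19 x:[56/3,65/3] y:[49/3,83/3] z:[12,19] -> hit [56/3,19], descend [6, 15]
      N6 x:[59/3,65/3] y:[77/3,83/3] z:[12,18] -> miss, prune
      N15 x:[56/3,61/3] y:[49/3,50/3] z:[14,19] -> miss, prune
  N23 x:[21,31] y:[56/3,30] z:[21,43] -> hit [21,30], descend [5, 24]
    N5 x:[73/3,85/3] y:[71/3,30] z:[29,43] -> miss, prune
    N24 x:[21,31] y:[56/3,22] z:[21,37] -> hit [21,22], descend [7, 22]
      N7 x:[21,31] y:[61/3,22] z:[21,30] -> hit [21,22], descend [8, 11]
        N8 x:[29,31] y:[61/3,64/3] z:[26,30] -> miss, prune
        N11 x:[21,68/3] y:[65/3,22] z:[21,26] -> hit [65/3,22] leaf, test {P7@t=65/3}
      N22 x:[67/3,77/3] y:[56/3,20] z:[25,37] -> miss, prune

Visited [0, 21, 18, 19, 6, 15, 23, 5, 24, 7, 8, 11, 22]. Tests: 13 box, 1 leaf. Nearest: P7.

== RESULT ==
1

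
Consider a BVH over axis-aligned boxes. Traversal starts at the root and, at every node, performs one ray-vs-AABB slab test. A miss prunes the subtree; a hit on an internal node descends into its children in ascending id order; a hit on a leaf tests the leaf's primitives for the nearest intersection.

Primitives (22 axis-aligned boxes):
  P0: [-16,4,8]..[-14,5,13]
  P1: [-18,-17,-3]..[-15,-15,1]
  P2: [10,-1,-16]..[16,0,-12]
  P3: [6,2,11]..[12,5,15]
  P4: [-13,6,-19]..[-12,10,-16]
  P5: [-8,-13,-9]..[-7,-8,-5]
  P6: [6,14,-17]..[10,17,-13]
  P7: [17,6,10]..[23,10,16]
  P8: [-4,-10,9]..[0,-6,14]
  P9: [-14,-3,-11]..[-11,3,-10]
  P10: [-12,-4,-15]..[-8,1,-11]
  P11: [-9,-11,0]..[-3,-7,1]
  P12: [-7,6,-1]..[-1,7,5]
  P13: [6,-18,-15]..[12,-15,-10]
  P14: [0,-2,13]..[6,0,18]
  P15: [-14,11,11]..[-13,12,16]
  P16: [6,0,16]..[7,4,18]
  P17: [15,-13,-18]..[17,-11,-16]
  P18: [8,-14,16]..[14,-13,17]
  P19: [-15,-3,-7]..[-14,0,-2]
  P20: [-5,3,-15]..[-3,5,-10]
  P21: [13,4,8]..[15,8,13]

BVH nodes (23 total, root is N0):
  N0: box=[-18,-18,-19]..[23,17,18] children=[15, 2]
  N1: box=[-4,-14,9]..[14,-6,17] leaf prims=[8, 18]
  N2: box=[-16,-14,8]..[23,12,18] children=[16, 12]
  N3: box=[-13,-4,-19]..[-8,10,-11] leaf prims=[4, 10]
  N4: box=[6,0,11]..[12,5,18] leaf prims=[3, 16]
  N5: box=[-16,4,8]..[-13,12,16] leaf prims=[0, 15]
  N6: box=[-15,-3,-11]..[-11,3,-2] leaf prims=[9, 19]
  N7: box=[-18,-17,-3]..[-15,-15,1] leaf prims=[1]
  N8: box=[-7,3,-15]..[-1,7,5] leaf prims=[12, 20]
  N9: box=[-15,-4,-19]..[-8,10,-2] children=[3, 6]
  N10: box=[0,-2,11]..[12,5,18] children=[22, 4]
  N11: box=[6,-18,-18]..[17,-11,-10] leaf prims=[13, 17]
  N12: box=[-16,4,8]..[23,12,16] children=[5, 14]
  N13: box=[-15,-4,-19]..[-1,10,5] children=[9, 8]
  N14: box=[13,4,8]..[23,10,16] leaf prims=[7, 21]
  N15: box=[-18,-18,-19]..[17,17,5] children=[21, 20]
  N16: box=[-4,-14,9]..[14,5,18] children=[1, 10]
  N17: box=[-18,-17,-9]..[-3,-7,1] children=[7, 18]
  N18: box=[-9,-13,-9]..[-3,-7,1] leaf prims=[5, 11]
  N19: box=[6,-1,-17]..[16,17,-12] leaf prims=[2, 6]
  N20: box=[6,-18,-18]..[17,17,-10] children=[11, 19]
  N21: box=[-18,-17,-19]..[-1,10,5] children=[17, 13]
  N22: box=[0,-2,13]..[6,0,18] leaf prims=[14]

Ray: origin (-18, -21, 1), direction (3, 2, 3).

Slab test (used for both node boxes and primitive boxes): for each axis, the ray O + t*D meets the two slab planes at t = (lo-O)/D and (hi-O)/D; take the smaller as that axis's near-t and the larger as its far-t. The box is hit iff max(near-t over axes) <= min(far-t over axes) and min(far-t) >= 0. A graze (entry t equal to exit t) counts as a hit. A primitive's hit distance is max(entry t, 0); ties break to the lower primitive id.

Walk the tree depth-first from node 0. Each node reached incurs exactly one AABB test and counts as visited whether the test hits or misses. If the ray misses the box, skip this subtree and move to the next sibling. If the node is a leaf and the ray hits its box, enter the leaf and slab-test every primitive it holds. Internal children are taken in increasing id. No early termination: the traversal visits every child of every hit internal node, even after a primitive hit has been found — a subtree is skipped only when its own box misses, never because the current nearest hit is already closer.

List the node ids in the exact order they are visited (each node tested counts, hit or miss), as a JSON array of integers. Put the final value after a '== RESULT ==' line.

Walk:
N0 x:[0,41/3] y:[3/2,19] z:[-20/3,17/3] -> hit [3/2,17/3], descend [2, 15]
  N2 x:[2/3,41/3] y:[7/2,33/2] z:[7/3,17/3] -> hit [7/2,17/3], descend [12, 16]
    N12 x:[2/3,41/3] y:[25/2,33/2] z:[7/3,5] -> miss, prune
    N16 x:[14/3,32/3] y:[7/2,13] z:[8/3,17/3] -> hit [14/3,17/3], descend [1, 10]
      N1 x:[14/3,32/3] y:[7/2,15/2] z:[8/3,16/3] -> hit [14/3,16/3] leaf, test {P8(miss), P18(miss)}
      N10 x:[6,10] y:[19/2,13] z:[10/3,17/3] -> miss, prune
  N15 x:[0,35/3] y:[3/2,19] z:[-20/3,4/3] -> miss, prune

7 AABB tests over nodes [0, 2, 12, 16, 1, 10, 15]; 1 leaf entered; closest miss.

== RESULT ==
[0, 2, 12, 16, 1, 10, 15]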